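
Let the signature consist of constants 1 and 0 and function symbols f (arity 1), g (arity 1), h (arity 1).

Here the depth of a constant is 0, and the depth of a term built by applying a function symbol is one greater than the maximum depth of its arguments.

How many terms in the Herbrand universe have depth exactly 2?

18

Write N_k for the number of ground terms of depth ≤ k. A term of depth ≤ k is either a constant or a function symbol applied to arguments of depth ≤ k−1, so N_k = 2 + N_{k-1} + N_{k-1} + N_{k-1}.
N_0 = 2
N_1 = 2 + 2 + 2 + 2 = 8
N_2 = 2 + 8 + 8 + 8 = 26
Terms of depth exactly 2: N_2 − N_1 = 26 − 8 = 18.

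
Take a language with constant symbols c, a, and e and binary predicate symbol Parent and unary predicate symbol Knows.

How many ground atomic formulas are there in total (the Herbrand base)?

12

With no function symbols, the Herbrand universe is just the 3 constants.
Ground atoms per predicate: Parent: 3^2 = 9, Knows: 3.
Herbrand base size = 9 + 3 = 12.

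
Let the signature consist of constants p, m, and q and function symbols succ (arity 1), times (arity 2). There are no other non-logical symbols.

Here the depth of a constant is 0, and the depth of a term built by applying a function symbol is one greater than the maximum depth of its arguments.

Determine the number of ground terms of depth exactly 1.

12

Count level by level. With function symbols succ/1, times/2, the terms of depth ≤ k are the 3 constants together with each function applied to depth-≤(k−1) tuples, so N_k = 3 + N_{k-1} + N_{k-1}^2.
N_0 = 3
N_1 = 3 + 3 + 3^2 = 15
Terms of depth exactly 1: N_1 − N_0 = 15 − 3 = 12.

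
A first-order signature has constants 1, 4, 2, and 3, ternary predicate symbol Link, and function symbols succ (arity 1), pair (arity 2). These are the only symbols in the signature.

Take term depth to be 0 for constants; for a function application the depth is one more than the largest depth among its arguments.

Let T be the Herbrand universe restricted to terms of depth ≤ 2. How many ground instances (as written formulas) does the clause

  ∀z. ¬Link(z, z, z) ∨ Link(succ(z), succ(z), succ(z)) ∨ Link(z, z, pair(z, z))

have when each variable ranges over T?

Ground terms of depth ≤ 2:
  Let N_k = |{terms of depth ≤ k}|. Then N_0 = 4 and N_k = 4 + N_{k-1} + N_{k-1}^2 for k ≥ 1 (one summand per function symbol, arity giving the exponent).
  N_0 = 4
  N_1 = 4 + 4 + 4^2 = 24
  N_2 = 4 + 24 + 24^2 = 604
So there are 604 ground terms available for substitution.
There is 1 variable to instantiate (z),  occurring in at least one literal, so different choices give different ground instances.
Number of ground instances = 604.

604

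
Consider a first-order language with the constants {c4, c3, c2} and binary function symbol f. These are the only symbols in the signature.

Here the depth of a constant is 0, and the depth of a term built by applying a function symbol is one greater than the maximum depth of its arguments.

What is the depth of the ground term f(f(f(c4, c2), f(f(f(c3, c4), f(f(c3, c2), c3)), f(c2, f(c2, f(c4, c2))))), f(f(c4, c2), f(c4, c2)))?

depth(f(c4, c2)) = 1 + max(0, 0) = 1
depth(f(c3, c4)) = 1 + max(0, 0) = 1
depth(f(c3, c2)) = 1 + max(0, 0) = 1
depth(f(f(c3, c2), c3)) = 1 + max(1, 0) = 2
depth(f(f(c3, c4), f(f(c3, c2), c3))) = 1 + max(1, 2) = 3
depth(f(c2, f(c4, c2))) = 1 + max(0, 1) = 2
depth(f(c2, f(c2, f(c4, c2)))) = 1 + max(0, 2) = 3
depth(f(f(f(c3, c4), f(f(c3, c2), c3)), f(c2, f(c2, f(c4, c2))))) = 1 + max(3, 3) = 4
depth(f(f(c4, c2), f(f(f(c3, c4), f(f(c3, c2), c3)), f(c2, f(c2, f(c4, c2)))))) = 1 + max(1, 4) = 5
depth(f(f(c4, c2), f(c4, c2))) = 1 + max(1, 1) = 2
depth(f(f(f(c4, c2), f(f(f(c3, c4), f(f(c3, c2), c3)), f(c2, f(c2, f(c4, c2))))), f(f(c4, c2), f(c4, c2)))) = 1 + max(5, 2) = 6

6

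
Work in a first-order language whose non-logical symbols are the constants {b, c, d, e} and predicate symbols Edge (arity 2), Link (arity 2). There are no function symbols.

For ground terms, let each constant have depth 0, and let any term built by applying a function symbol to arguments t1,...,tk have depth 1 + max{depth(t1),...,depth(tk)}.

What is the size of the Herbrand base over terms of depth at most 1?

32

First count ground terms of depth ≤ 1.
With no function symbols every ground term is a constant, so there are exactly 4 ground terms at every depth bound.
N_0 = 4
N_1 = 4
So |H| = 4.
For each predicate symbol, the number of ground atoms is |H| raised to its arity; summing:
  Edge: 4^2 = 16;  Link: 4^2 = 16
Total ground atoms: 16 + 16 = 32.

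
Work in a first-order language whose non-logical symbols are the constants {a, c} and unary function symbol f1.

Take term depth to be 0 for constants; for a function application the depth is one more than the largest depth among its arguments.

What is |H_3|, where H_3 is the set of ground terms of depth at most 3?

8

Let N_k count ground terms of depth at most k. Each non-constant term of depth ≤ k is some function symbol applied to depth-≤(k−1) arguments, giving N_k = 2 + N_{k-1}.
N_0 = 2
N_1 = 2 + 2 = 4
N_2 = 2 + 4 = 6
N_3 = 2 + 6 = 8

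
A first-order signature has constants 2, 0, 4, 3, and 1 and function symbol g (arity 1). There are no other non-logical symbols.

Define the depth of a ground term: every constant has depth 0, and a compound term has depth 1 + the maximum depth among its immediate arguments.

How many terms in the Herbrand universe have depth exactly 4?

5

Let N_k = |{terms of depth ≤ k}|. Then N_0 = 5 and N_k = 5 + N_{k-1} for k ≥ 1 (one summand per function symbol, arity giving the exponent).
N_0 = 5
N_1 = 5 + 5 = 10
N_2 = 5 + 10 = 15
N_3 = 5 + 15 = 20
N_4 = 5 + 20 = 25
Terms of depth exactly 4: N_4 − N_3 = 25 − 20 = 5.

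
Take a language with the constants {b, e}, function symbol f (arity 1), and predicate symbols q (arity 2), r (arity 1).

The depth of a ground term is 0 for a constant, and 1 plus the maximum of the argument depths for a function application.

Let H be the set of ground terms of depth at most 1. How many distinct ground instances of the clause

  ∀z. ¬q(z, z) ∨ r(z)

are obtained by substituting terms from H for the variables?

Ground terms of depth ≤ 1:
  Let N_k count ground terms of depth at most k. Each non-constant term of depth ≤ k is some function symbol applied to depth-≤(k−1) arguments, giving N_k = 2 + N_{k-1}.
  N_0 = 2
  N_1 = 2 + 2 = 4
  Explicitly: b, e, f(b), f(e).
So there are 4 ground terms available for substitution.
The body mentions the single quantified variable z; since ground terms form a free algebra, no two substitutions collapse to the same formula.
Number of ground instances = 4.

4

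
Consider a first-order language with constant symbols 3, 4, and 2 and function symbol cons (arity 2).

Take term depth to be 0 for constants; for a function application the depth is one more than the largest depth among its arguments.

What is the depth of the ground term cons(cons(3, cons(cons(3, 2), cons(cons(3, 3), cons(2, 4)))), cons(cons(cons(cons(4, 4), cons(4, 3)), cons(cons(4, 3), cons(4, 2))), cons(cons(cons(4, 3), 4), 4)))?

depth(cons(3, 2)) = 1 + max(0, 0) = 1
depth(cons(3, 3)) = 1 + max(0, 0) = 1
depth(cons(2, 4)) = 1 + max(0, 0) = 1
depth(cons(cons(3, 3), cons(2, 4))) = 1 + max(1, 1) = 2
depth(cons(cons(3, 2), cons(cons(3, 3), cons(2, 4)))) = 1 + max(1, 2) = 3
depth(cons(3, cons(cons(3, 2), cons(cons(3, 3), cons(2, 4))))) = 1 + max(0, 3) = 4
depth(cons(4, 4)) = 1 + max(0, 0) = 1
depth(cons(4, 3)) = 1 + max(0, 0) = 1
depth(cons(cons(4, 4), cons(4, 3))) = 1 + max(1, 1) = 2
depth(cons(4, 2)) = 1 + max(0, 0) = 1
depth(cons(cons(4, 3), cons(4, 2))) = 1 + max(1, 1) = 2
depth(cons(cons(cons(4, 4), cons(4, 3)), cons(cons(4, 3), cons(4, 2)))) = 1 + max(2, 2) = 3
depth(cons(cons(4, 3), 4)) = 1 + max(1, 0) = 2
depth(cons(cons(cons(4, 3), 4), 4)) = 1 + max(2, 0) = 3
depth(cons(cons(cons(cons(4, 4), cons(4, 3)), cons(cons(4, 3), cons(4, 2))), cons(cons(cons(4, 3), 4), 4))) = 1 + max(3, 3) = 4
depth(cons(cons(3, cons(cons(3, 2), cons(cons(3, 3), cons(2, 4)))), cons(cons(cons(cons(4, 4), cons(4, 3)), cons(cons(4, 3), cons(4, 2))), cons(cons(cons(4, 3), 4), 4)))) = 1 + max(4, 4) = 5

5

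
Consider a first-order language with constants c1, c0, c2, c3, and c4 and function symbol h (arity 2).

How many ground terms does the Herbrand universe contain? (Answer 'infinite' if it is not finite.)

The signature has at least one function symbol (h, arity 2) and at least one constant (c1).
Iterating h gives infinitely many distinct ground terms: c1, h(c1, c1), h(h(c1, c1), h(c1, c1)), ...
So the Herbrand universe is infinite.

infinite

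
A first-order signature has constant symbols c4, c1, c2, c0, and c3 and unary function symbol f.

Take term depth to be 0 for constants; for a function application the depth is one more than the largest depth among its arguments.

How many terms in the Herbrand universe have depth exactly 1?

Let N_k count ground terms of depth at most k. Each non-constant term of depth ≤ k is some function symbol applied to depth-≤(k−1) arguments, giving N_k = 5 + N_{k-1}.
N_0 = 5
N_1 = 5 + 5 = 10
Terms of depth exactly 1: N_1 − N_0 = 10 − 5 = 5.

5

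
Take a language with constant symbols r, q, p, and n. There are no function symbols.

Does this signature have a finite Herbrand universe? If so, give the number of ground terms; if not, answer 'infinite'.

4

There are no function symbols, so every ground term is one of the 4 constants.
The Herbrand universe is {r, q, p, n}, which is finite with 4 elements.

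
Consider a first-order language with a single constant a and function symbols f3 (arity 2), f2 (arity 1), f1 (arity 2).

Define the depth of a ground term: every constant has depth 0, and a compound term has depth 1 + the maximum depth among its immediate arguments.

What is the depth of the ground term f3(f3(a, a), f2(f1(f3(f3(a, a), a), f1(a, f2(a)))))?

depth(f3(a, a)) = 1 + max(0, 0) = 1
depth(f3(f3(a, a), a)) = 1 + max(1, 0) = 2
depth(f2(a)) = 1 + depth(a) = 1 + 0 = 1
depth(f1(a, f2(a))) = 1 + max(0, 1) = 2
depth(f1(f3(f3(a, a), a), f1(a, f2(a)))) = 1 + max(2, 2) = 3
depth(f2(f1(f3(f3(a, a), a), f1(a, f2(a))))) = 1 + depth(f1(f3(f3(a, a), a), f1(a, f2(a)))) = 1 + 3 = 4
depth(f3(f3(a, a), f2(f1(f3(f3(a, a), a), f1(a, f2(a)))))) = 1 + max(1, 4) = 5

5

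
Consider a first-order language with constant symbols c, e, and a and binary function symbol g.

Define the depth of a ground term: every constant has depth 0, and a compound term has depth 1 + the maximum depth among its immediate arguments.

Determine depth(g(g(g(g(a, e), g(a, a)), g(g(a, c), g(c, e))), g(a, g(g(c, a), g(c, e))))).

4

depth(g(a, e)) = 1 + max(0, 0) = 1
depth(g(a, a)) = 1 + max(0, 0) = 1
depth(g(g(a, e), g(a, a))) = 1 + max(1, 1) = 2
depth(g(a, c)) = 1 + max(0, 0) = 1
depth(g(c, e)) = 1 + max(0, 0) = 1
depth(g(g(a, c), g(c, e))) = 1 + max(1, 1) = 2
depth(g(g(g(a, e), g(a, a)), g(g(a, c), g(c, e)))) = 1 + max(2, 2) = 3
depth(g(c, a)) = 1 + max(0, 0) = 1
depth(g(g(c, a), g(c, e))) = 1 + max(1, 1) = 2
depth(g(a, g(g(c, a), g(c, e)))) = 1 + max(0, 2) = 3
depth(g(g(g(g(a, e), g(a, a)), g(g(a, c), g(c, e))), g(a, g(g(c, a), g(c, e))))) = 1 + max(3, 3) = 4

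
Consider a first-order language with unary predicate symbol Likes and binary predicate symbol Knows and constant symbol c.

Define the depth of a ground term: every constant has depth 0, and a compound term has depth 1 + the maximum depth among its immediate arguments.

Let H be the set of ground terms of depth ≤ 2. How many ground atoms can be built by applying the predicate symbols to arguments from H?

First count ground terms of depth ≤ 2.
With no function symbols every ground term is a constant, so there is exactly 1 ground term at every depth bound.
N_0 = 1
N_1 = 1
N_2 = 1
So |H| = 1.
A ground atom is a predicate applied to a tuple of terms from H, so the count is the sum over predicates of |H|^arity:
  Likes: 1;  Knows: 1^2 = 1
Total ground atoms: 1 + 1 = 2.

2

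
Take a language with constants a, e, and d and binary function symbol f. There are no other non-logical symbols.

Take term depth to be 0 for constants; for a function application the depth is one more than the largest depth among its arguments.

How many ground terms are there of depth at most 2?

147

If N_k denotes the number of depth-≤k ground terms, the 3 constants give N_0 = 3, and each function symbol of arity r contributes N_{k-1}^r new terms at level k: N_k = 3 + N_{k-1}^2.
N_0 = 3
N_1 = 3 + 3^2 = 12
N_2 = 3 + 12^2 = 147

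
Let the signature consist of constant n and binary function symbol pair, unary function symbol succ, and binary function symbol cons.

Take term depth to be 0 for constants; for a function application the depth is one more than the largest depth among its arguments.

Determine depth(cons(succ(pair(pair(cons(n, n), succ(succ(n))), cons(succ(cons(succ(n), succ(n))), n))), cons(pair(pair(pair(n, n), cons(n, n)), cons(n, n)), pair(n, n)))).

depth(cons(n, n)) = 1 + max(0, 0) = 1
depth(succ(n)) = 1 + depth(n) = 1 + 0 = 1
depth(succ(succ(n))) = 1 + depth(succ(n)) = 1 + 1 = 2
depth(pair(cons(n, n), succ(succ(n)))) = 1 + max(1, 2) = 3
depth(cons(succ(n), succ(n))) = 1 + max(1, 1) = 2
depth(succ(cons(succ(n), succ(n)))) = 1 + depth(cons(succ(n), succ(n))) = 1 + 2 = 3
depth(cons(succ(cons(succ(n), succ(n))), n)) = 1 + max(3, 0) = 4
depth(pair(pair(cons(n, n), succ(succ(n))), cons(succ(cons(succ(n), succ(n))), n))) = 1 + max(3, 4) = 5
depth(succ(pair(pair(cons(n, n), succ(succ(n))), cons(succ(cons(succ(n), succ(n))), n)))) = 1 + depth(pair(pair(cons(n, n), succ(succ(n))), cons(succ(cons(succ(n), succ(n))), n))) = 1 + 5 = 6
depth(pair(n, n)) = 1 + max(0, 0) = 1
depth(pair(pair(n, n), cons(n, n))) = 1 + max(1, 1) = 2
depth(pair(pair(pair(n, n), cons(n, n)), cons(n, n))) = 1 + max(2, 1) = 3
depth(cons(pair(pair(pair(n, n), cons(n, n)), cons(n, n)), pair(n, n))) = 1 + max(3, 1) = 4
depth(cons(succ(pair(pair(cons(n, n), succ(succ(n))), cons(succ(cons(succ(n), succ(n))), n))), cons(pair(pair(pair(n, n), cons(n, n)), cons(n, n)), pair(n, n)))) = 1 + max(6, 4) = 7

7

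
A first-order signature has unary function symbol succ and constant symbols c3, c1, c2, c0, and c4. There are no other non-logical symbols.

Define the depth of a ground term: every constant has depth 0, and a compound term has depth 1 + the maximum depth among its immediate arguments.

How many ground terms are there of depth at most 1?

If N_k denotes the number of depth-≤k ground terms, the 5 constants give N_0 = 5, and each function symbol of arity r contributes N_{k-1}^r new terms at level k: N_k = 5 + N_{k-1}.
N_0 = 5
N_1 = 5 + 5 = 10
Explicitly: c3, c1, c2, c0, c4, succ(c3), succ(c1), succ(c2), succ(c0), succ(c4).

10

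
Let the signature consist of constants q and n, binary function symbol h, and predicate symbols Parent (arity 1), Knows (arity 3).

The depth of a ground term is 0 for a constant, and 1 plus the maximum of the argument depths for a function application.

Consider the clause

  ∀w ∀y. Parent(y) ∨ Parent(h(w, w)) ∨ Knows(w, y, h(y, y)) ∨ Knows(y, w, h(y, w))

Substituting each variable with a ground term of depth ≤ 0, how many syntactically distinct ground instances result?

Ground terms of depth ≤ 0:
  If N_k denotes the number of depth-≤k ground terms, the 2 constants give N_0 = 2, and each function symbol of arity r contributes N_{k-1}^r new terms at level k: N_k = 2 + N_{k-1}^2.
  N_0 = 2
So there are 2 ground terms available for substitution.
Each of w, y ranges independently over the available ground terms, and distinct assignments produce distinct instances.
Number of ground instances = 2^2 = 4.

4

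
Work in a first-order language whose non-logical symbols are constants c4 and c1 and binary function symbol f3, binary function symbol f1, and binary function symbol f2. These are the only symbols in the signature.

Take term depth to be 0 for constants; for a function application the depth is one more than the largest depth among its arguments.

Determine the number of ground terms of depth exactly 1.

Write N_k for the number of ground terms of depth ≤ k. A term of depth ≤ k is either a constant or a function symbol applied to arguments of depth ≤ k−1, so N_k = 2 + N_{k-1}^2 + N_{k-1}^2 + N_{k-1}^2.
N_0 = 2
N_1 = 2 + 2^2 + 2^2 + 2^2 = 14
Terms of depth exactly 1: N_1 − N_0 = 14 − 2 = 12.

12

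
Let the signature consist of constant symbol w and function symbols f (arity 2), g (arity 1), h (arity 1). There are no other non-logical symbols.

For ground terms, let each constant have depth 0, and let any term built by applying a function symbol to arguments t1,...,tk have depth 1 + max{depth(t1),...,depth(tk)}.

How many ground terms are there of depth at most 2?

25

Let N_k = |{terms of depth ≤ k}|. Then N_0 = 1 and N_k = 1 + N_{k-1}^2 + N_{k-1} + N_{k-1} for k ≥ 1 (one summand per function symbol, arity giving the exponent).
N_0 = 1
N_1 = 1 + 1^2 + 1 + 1 = 4
N_2 = 1 + 4^2 + 4 + 4 = 25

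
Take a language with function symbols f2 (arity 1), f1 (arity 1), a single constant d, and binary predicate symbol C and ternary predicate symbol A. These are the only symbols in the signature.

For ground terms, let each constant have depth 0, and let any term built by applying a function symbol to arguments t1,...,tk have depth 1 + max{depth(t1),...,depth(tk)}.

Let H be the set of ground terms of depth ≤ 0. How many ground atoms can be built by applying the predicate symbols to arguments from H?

First count ground terms of depth ≤ 0.
Write N_k for the number of ground terms of depth ≤ k. A term of depth ≤ k is either a constant or a function symbol applied to arguments of depth ≤ k−1, so N_k = 1 + N_{k-1} + N_{k-1}.
N_0 = 1
So |H| = 1.
Ground atoms are formed by filling each argument slot of a predicate with a term from H, so an r-ary predicate gives |H|^r atoms:
  C: 1^2 = 1;  A: 1^3 = 1
Total ground atoms: 1 + 1 = 2.

2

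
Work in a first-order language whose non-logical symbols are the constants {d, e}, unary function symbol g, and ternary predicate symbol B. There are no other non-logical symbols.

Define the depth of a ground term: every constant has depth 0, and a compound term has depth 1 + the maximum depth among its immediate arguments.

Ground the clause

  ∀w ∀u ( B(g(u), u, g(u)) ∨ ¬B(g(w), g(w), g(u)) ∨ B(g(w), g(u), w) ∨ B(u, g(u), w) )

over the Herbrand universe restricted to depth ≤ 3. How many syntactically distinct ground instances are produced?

Ground terms of depth ≤ 3:
  Write N_k for the number of ground terms of depth ≤ k. A term of depth ≤ k is either a constant or a function symbol applied to arguments of depth ≤ k−1, so N_k = 2 + N_{k-1}.
  N_0 = 2
  N_1 = 2 + 2 = 4
  N_2 = 2 + 4 = 6
  N_3 = 2 + 6 = 8
So there are 8 ground terms available for substitution.
Each of w, u ranges independently over the available ground terms, and distinct assignments produce distinct instances.
Number of ground instances = 8^2 = 64.

64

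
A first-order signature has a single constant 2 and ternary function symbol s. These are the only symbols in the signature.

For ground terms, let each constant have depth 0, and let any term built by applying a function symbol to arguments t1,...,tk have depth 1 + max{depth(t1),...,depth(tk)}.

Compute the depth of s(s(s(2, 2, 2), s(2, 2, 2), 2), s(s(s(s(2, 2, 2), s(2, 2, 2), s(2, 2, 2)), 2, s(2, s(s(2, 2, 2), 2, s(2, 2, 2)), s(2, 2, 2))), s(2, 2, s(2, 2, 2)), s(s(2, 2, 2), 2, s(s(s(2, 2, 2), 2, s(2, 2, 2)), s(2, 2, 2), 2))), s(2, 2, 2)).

depth(s(2, 2, 2)) = 1 + max(0, 0, 0) = 1
depth(s(s(2, 2, 2), s(2, 2, 2), 2)) = 1 + max(1, 1, 0) = 2
depth(s(s(2, 2, 2), s(2, 2, 2), s(2, 2, 2))) = 1 + max(1, 1, 1) = 2
depth(s(s(2, 2, 2), 2, s(2, 2, 2))) = 1 + max(1, 0, 1) = 2
depth(s(2, s(s(2, 2, 2), 2, s(2, 2, 2)), s(2, 2, 2))) = 1 + max(0, 2, 1) = 3
depth(s(s(s(2, 2, 2), s(2, 2, 2), s(2, 2, 2)), 2, s(2, s(s(2, 2, 2), 2, s(2, 2, 2)), s(2, 2, 2)))) = 1 + max(2, 0, 3) = 4
depth(s(2, 2, s(2, 2, 2))) = 1 + max(0, 0, 1) = 2
depth(s(s(s(2, 2, 2), 2, s(2, 2, 2)), s(2, 2, 2), 2)) = 1 + max(2, 1, 0) = 3
depth(s(s(2, 2, 2), 2, s(s(s(2, 2, 2), 2, s(2, 2, 2)), s(2, 2, 2), 2))) = 1 + max(1, 0, 3) = 4
depth(s(s(s(s(2, 2, 2), s(2, 2, 2), s(2, 2, 2)), 2, s(2, s(s(2, 2, 2), 2, s(2, 2, 2)), s(2, 2, 2))), s(2, 2, s(2, 2, 2)), s(s(2, 2, 2), 2, s(s(s(2, 2, 2), 2, s(2, 2, 2)), s(2, 2, 2), 2)))) = 1 + max(4, 2, 4) = 5
depth(s(s(s(2, 2, 2), s(2, 2, 2), 2), s(s(s(s(2, 2, 2), s(2, 2, 2), s(2, 2, 2)), 2, s(2, s(s(2, 2, 2), 2, s(2, 2, 2)), s(2, 2, 2))), s(2, 2, s(2, 2, 2)), s(s(2, 2, 2), 2, s(s(s(2, 2, 2), 2, s(2, 2, 2)), s(2, 2, 2), 2))), s(2, 2, 2))) = 1 + max(2, 5, 1) = 6

6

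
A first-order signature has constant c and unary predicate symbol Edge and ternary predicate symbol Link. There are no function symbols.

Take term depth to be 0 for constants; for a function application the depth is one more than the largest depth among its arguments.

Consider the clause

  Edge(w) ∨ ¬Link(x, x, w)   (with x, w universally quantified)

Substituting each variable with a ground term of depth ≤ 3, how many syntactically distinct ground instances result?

1

Ground terms of depth ≤ 3:
  With no function symbols every ground term is a constant, so there is exactly 1 ground term at every depth bound.
  N_0 = 1
  N_1 = 1
  N_2 = 1
  N_3 = 1
  Explicitly: c.
So there is exactly 1 ground term available for substitution.
The clause has 2 distinct variables (x, w), each appearing in the body. In the free term algebra distinct substitutions yield syntactically distinct ground instances.
Number of ground instances = 1^2 = 1.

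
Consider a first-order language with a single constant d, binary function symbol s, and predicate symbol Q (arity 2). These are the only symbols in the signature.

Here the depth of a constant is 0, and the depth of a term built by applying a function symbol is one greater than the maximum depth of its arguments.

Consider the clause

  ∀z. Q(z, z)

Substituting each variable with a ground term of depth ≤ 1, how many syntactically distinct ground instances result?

Ground terms of depth ≤ 1:
  Let N_k count ground terms of depth at most k. Each non-constant term of depth ≤ k is some function symbol applied to depth-≤(k−1) arguments, giving N_k = 1 + N_{k-1}^2.
  N_0 = 1
  N_1 = 1 + 1^2 = 2
  Explicitly: d, s(d, d).
So there are 2 ground terms available for substitution.
There is 1 variable to instantiate (z),  occurring in at least one literal, so different choices give different ground instances.
Number of ground instances = 2.

2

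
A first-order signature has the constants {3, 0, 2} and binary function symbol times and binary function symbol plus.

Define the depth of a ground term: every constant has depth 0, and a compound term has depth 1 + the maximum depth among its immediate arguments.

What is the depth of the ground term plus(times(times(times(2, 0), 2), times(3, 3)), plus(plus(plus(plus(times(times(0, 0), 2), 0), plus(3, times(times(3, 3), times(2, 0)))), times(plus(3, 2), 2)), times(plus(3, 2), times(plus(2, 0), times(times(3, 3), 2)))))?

depth(times(2, 0)) = 1 + max(0, 0) = 1
depth(times(times(2, 0), 2)) = 1 + max(1, 0) = 2
depth(times(3, 3)) = 1 + max(0, 0) = 1
depth(times(times(times(2, 0), 2), times(3, 3))) = 1 + max(2, 1) = 3
depth(times(0, 0)) = 1 + max(0, 0) = 1
depth(times(times(0, 0), 2)) = 1 + max(1, 0) = 2
depth(plus(times(times(0, 0), 2), 0)) = 1 + max(2, 0) = 3
depth(times(times(3, 3), times(2, 0))) = 1 + max(1, 1) = 2
depth(plus(3, times(times(3, 3), times(2, 0)))) = 1 + max(0, 2) = 3
depth(plus(plus(times(times(0, 0), 2), 0), plus(3, times(times(3, 3), times(2, 0))))) = 1 + max(3, 3) = 4
depth(plus(3, 2)) = 1 + max(0, 0) = 1
depth(times(plus(3, 2), 2)) = 1 + max(1, 0) = 2
depth(plus(plus(plus(times(times(0, 0), 2), 0), plus(3, times(times(3, 3), times(2, 0)))), times(plus(3, 2), 2))) = 1 + max(4, 2) = 5
depth(plus(2, 0)) = 1 + max(0, 0) = 1
depth(times(times(3, 3), 2)) = 1 + max(1, 0) = 2
depth(times(plus(2, 0), times(times(3, 3), 2))) = 1 + max(1, 2) = 3
depth(times(plus(3, 2), times(plus(2, 0), times(times(3, 3), 2)))) = 1 + max(1, 3) = 4
depth(plus(plus(plus(plus(times(times(0, 0), 2), 0), plus(3, times(times(3, 3), times(2, 0)))), times(plus(3, 2), 2)), times(plus(3, 2), times(plus(2, 0), times(times(3, 3), 2))))) = 1 + max(5, 4) = 6
depth(plus(times(times(times(2, 0), 2), times(3, 3)), plus(plus(plus(plus(times(times(0, 0), 2), 0), plus(3, times(times(3, 3), times(2, 0)))), times(plus(3, 2), 2)), times(plus(3, 2), times(plus(2, 0), times(times(3, 3), 2)))))) = 1 + max(3, 6) = 7

7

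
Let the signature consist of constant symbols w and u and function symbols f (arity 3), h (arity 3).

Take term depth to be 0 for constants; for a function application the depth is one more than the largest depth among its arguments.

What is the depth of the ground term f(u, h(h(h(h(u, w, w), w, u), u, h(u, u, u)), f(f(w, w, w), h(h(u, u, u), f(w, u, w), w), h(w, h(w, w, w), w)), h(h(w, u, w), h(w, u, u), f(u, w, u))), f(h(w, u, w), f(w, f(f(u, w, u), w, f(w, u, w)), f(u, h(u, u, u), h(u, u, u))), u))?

depth(h(u, w, w)) = 1 + max(0, 0, 0) = 1
depth(h(h(u, w, w), w, u)) = 1 + max(1, 0, 0) = 2
depth(h(u, u, u)) = 1 + max(0, 0, 0) = 1
depth(h(h(h(u, w, w), w, u), u, h(u, u, u))) = 1 + max(2, 0, 1) = 3
depth(f(w, w, w)) = 1 + max(0, 0, 0) = 1
depth(f(w, u, w)) = 1 + max(0, 0, 0) = 1
depth(h(h(u, u, u), f(w, u, w), w)) = 1 + max(1, 1, 0) = 2
depth(h(w, w, w)) = 1 + max(0, 0, 0) = 1
depth(h(w, h(w, w, w), w)) = 1 + max(0, 1, 0) = 2
depth(f(f(w, w, w), h(h(u, u, u), f(w, u, w), w), h(w, h(w, w, w), w))) = 1 + max(1, 2, 2) = 3
depth(h(w, u, w)) = 1 + max(0, 0, 0) = 1
depth(h(w, u, u)) = 1 + max(0, 0, 0) = 1
depth(f(u, w, u)) = 1 + max(0, 0, 0) = 1
depth(h(h(w, u, w), h(w, u, u), f(u, w, u))) = 1 + max(1, 1, 1) = 2
depth(h(h(h(h(u, w, w), w, u), u, h(u, u, u)), f(f(w, w, w), h(h(u, u, u), f(w, u, w), w), h(w, h(w, w, w), w)), h(h(w, u, w), h(w, u, u), f(u, w, u)))) = 1 + max(3, 3, 2) = 4
depth(f(f(u, w, u), w, f(w, u, w))) = 1 + max(1, 0, 1) = 2
depth(f(u, h(u, u, u), h(u, u, u))) = 1 + max(0, 1, 1) = 2
depth(f(w, f(f(u, w, u), w, f(w, u, w)), f(u, h(u, u, u), h(u, u, u)))) = 1 + max(0, 2, 2) = 3
depth(f(h(w, u, w), f(w, f(f(u, w, u), w, f(w, u, w)), f(u, h(u, u, u), h(u, u, u))), u)) = 1 + max(1, 3, 0) = 4
depth(f(u, h(h(h(h(u, w, w), w, u), u, h(u, u, u)), f(f(w, w, w), h(h(u, u, u), f(w, u, w), w), h(w, h(w, w, w), w)), h(h(w, u, w), h(w, u, u), f(u, w, u))), f(h(w, u, w), f(w, f(f(u, w, u), w, f(w, u, w)), f(u, h(u, u, u), h(u, u, u))), u))) = 1 + max(0, 4, 4) = 5

5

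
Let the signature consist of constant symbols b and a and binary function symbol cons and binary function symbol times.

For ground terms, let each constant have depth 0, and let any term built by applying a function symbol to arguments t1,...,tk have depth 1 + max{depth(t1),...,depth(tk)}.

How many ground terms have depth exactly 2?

Let N_k count ground terms of depth at most k. Each non-constant term of depth ≤ k is some function symbol applied to depth-≤(k−1) arguments, giving N_k = 2 + N_{k-1}^2 + N_{k-1}^2.
N_0 = 2
N_1 = 2 + 2^2 + 2^2 = 10
N_2 = 2 + 10^2 + 10^2 = 202
Terms of depth exactly 2: N_2 − N_1 = 202 − 10 = 192.

192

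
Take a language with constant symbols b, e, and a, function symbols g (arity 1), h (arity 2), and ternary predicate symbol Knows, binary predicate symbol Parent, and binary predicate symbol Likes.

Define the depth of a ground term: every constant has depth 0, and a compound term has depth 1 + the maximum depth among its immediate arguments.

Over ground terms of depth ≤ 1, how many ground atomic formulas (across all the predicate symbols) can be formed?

First count ground terms of depth ≤ 1.
Count level by level. With function symbols g/1, h/2, the terms of depth ≤ k are the 3 constants together with each function applied to depth-≤(k−1) tuples, so N_k = 3 + N_{k-1} + N_{k-1}^2.
N_0 = 3
N_1 = 3 + 3 + 3^2 = 15
So |H| = 15.
Each predicate of arity r yields |H|^r ground atoms (one per choice of an r-tuple from H):
  Knows: 15^3 = 3375;  Parent: 15^2 = 225;  Likes: 15^2 = 225
Total ground atoms: 3375 + 225 + 225 = 3825.

3825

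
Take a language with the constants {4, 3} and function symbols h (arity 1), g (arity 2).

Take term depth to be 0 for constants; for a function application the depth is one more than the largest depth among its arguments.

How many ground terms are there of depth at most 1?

Let N_k = |{terms of depth ≤ k}|. Then N_0 = 2 and N_k = 2 + N_{k-1} + N_{k-1}^2 for k ≥ 1 (one summand per function symbol, arity giving the exponent).
N_0 = 2
N_1 = 2 + 2 + 2^2 = 8
Explicitly: 4, 3, h(4), h(3), g(4, 4), g(4, 3), g(3, 4), g(3, 3).

8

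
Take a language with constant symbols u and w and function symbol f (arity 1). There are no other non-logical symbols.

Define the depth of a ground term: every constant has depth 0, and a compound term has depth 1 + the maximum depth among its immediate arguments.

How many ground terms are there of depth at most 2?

6

Count level by level. With function symbols f/1, the terms of depth ≤ k are the 2 constants together with each function applied to depth-≤(k−1) tuples, so N_k = 2 + N_{k-1}.
N_0 = 2
N_1 = 2 + 2 = 4
N_2 = 2 + 4 = 6
Explicitly: u, w, f(u), f(w), f(f(u)), f(f(w)).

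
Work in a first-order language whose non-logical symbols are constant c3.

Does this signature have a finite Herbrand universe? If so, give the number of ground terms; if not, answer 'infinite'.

There are no function symbols, so the only ground term is the single constant.
The Herbrand universe is {c3}, finite with 1 element.

1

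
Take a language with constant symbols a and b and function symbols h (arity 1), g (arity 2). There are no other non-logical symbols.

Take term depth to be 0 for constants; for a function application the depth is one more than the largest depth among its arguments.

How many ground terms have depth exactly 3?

5478

Let N_k = |{terms of depth ≤ k}|. Then N_0 = 2 and N_k = 2 + N_{k-1} + N_{k-1}^2 for k ≥ 1 (one summand per function symbol, arity giving the exponent).
N_0 = 2
N_1 = 2 + 2 + 2^2 = 8
N_2 = 2 + 8 + 8^2 = 74
N_3 = 2 + 74 + 74^2 = 5552
Terms of depth exactly 3: N_3 − N_2 = 5552 − 74 = 5478.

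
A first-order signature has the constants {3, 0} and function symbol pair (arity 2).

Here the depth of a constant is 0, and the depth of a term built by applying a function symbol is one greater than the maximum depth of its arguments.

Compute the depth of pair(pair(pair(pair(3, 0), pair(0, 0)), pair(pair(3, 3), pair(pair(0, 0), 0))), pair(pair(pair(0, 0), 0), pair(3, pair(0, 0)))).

depth(pair(3, 0)) = 1 + max(0, 0) = 1
depth(pair(0, 0)) = 1 + max(0, 0) = 1
depth(pair(pair(3, 0), pair(0, 0))) = 1 + max(1, 1) = 2
depth(pair(3, 3)) = 1 + max(0, 0) = 1
depth(pair(pair(0, 0), 0)) = 1 + max(1, 0) = 2
depth(pair(pair(3, 3), pair(pair(0, 0), 0))) = 1 + max(1, 2) = 3
depth(pair(pair(pair(3, 0), pair(0, 0)), pair(pair(3, 3), pair(pair(0, 0), 0)))) = 1 + max(2, 3) = 4
depth(pair(3, pair(0, 0))) = 1 + max(0, 1) = 2
depth(pair(pair(pair(0, 0), 0), pair(3, pair(0, 0)))) = 1 + max(2, 2) = 3
depth(pair(pair(pair(pair(3, 0), pair(0, 0)), pair(pair(3, 3), pair(pair(0, 0), 0))), pair(pair(pair(0, 0), 0), pair(3, pair(0, 0))))) = 1 + max(4, 3) = 5

5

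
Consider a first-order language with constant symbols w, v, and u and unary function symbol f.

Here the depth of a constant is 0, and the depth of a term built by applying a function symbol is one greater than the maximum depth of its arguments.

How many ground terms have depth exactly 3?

3

Write N_k for the number of ground terms of depth ≤ k. A term of depth ≤ k is either a constant or a function symbol applied to arguments of depth ≤ k−1, so N_k = 3 + N_{k-1}.
N_0 = 3
N_1 = 3 + 3 = 6
N_2 = 3 + 6 = 9
N_3 = 3 + 9 = 12
Terms of depth exactly 3: N_3 − N_2 = 12 − 9 = 3.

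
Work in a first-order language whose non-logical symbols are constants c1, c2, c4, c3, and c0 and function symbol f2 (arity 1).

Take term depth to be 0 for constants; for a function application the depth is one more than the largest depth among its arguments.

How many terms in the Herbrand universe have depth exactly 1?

5

Count level by level. With function symbols f2/1, the terms of depth ≤ k are the 5 constants together with each function applied to depth-≤(k−1) tuples, so N_k = 5 + N_{k-1}.
N_0 = 5
N_1 = 5 + 5 = 10
Terms of depth exactly 1: N_1 − N_0 = 10 − 5 = 5.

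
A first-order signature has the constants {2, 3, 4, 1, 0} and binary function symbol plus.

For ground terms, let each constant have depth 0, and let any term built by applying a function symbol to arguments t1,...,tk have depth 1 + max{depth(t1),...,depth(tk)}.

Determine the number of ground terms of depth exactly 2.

875

Write N_k for the number of ground terms of depth ≤ k. A term of depth ≤ k is either a constant or a function symbol applied to arguments of depth ≤ k−1, so N_k = 5 + N_{k-1}^2.
N_0 = 5
N_1 = 5 + 5^2 = 30
N_2 = 5 + 30^2 = 905
Terms of depth exactly 2: N_2 − N_1 = 905 − 30 = 875.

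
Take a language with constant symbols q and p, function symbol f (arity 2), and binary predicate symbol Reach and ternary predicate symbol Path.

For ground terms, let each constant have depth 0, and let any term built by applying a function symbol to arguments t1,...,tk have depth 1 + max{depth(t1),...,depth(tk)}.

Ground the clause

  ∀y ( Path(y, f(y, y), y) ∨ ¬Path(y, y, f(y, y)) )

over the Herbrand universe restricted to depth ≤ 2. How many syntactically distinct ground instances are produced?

38

Ground terms of depth ≤ 2:
  Count level by level. With function symbols f/2, the terms of depth ≤ k are the 2 constants together with each function applied to depth-≤(k−1) tuples, so N_k = 2 + N_{k-1}^2.
  N_0 = 2
  N_1 = 2 + 2^2 = 6
  N_2 = 2 + 6^2 = 38
So there are 38 ground terms available for substitution.
The clause has 1 distinct variable (y), which appears in the body. In the free term algebra distinct substitutions yield syntactically distinct ground instances.
Number of ground instances = 38.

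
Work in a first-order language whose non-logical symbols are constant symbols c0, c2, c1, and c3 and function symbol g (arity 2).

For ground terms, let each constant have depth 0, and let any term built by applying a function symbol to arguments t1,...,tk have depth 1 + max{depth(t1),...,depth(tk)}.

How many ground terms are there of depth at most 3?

163220

Let N_k count ground terms of depth at most k. Each non-constant term of depth ≤ k is some function symbol applied to depth-≤(k−1) arguments, giving N_k = 4 + N_{k-1}^2.
N_0 = 4
N_1 = 4 + 4^2 = 20
N_2 = 4 + 20^2 = 404
N_3 = 4 + 404^2 = 163220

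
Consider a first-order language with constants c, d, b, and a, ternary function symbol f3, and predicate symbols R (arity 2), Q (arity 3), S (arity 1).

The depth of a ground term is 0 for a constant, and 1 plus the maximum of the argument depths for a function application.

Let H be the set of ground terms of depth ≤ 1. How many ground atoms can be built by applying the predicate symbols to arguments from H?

First count ground terms of depth ≤ 1.
Let N_k = |{terms of depth ≤ k}|. Then N_0 = 4 and N_k = 4 + N_{k-1}^3 for k ≥ 1 (one summand per function symbol, arity giving the exponent).
N_0 = 4
N_1 = 4 + 4^3 = 68
So |H| = 68.
For each predicate symbol, the number of ground atoms is |H| raised to its arity; summing:
  R: 68^2 = 4624;  Q: 68^3 = 314432;  S: 68
Total ground atoms: 4624 + 314432 + 68 = 319124.

319124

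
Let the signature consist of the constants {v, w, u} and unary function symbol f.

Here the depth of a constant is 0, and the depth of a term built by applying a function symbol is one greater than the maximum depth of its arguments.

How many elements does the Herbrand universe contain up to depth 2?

Count level by level. With function symbols f/1, the terms of depth ≤ k are the 3 constants together with each function applied to depth-≤(k−1) tuples, so N_k = 3 + N_{k-1}.
N_0 = 3
N_1 = 3 + 3 = 6
N_2 = 3 + 6 = 9

9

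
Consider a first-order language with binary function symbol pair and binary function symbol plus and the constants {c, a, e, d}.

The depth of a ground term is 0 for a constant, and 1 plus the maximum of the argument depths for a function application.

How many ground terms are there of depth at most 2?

If N_k denotes the number of depth-≤k ground terms, the 4 constants give N_0 = 4, and each function symbol of arity r contributes N_{k-1}^r new terms at level k: N_k = 4 + N_{k-1}^2 + N_{k-1}^2.
N_0 = 4
N_1 = 4 + 4^2 + 4^2 = 36
N_2 = 4 + 36^2 + 36^2 = 2596

2596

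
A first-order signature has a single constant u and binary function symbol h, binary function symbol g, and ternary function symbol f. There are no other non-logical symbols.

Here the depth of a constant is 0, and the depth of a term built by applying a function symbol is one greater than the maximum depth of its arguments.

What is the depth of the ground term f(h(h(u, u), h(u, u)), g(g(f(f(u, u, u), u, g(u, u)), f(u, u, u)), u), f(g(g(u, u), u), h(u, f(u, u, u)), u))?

5

depth(h(u, u)) = 1 + max(0, 0) = 1
depth(h(h(u, u), h(u, u))) = 1 + max(1, 1) = 2
depth(f(u, u, u)) = 1 + max(0, 0, 0) = 1
depth(g(u, u)) = 1 + max(0, 0) = 1
depth(f(f(u, u, u), u, g(u, u))) = 1 + max(1, 0, 1) = 2
depth(g(f(f(u, u, u), u, g(u, u)), f(u, u, u))) = 1 + max(2, 1) = 3
depth(g(g(f(f(u, u, u), u, g(u, u)), f(u, u, u)), u)) = 1 + max(3, 0) = 4
depth(g(g(u, u), u)) = 1 + max(1, 0) = 2
depth(h(u, f(u, u, u))) = 1 + max(0, 1) = 2
depth(f(g(g(u, u), u), h(u, f(u, u, u)), u)) = 1 + max(2, 2, 0) = 3
depth(f(h(h(u, u), h(u, u)), g(g(f(f(u, u, u), u, g(u, u)), f(u, u, u)), u), f(g(g(u, u), u), h(u, f(u, u, u)), u))) = 1 + max(2, 4, 3) = 5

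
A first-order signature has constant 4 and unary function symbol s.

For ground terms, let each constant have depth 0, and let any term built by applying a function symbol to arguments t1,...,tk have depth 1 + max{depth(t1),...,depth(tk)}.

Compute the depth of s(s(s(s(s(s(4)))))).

6

depth(s(4)) = 1 + depth(4) = 1 + 0 = 1
depth(s(s(4))) = 1 + depth(s(4)) = 1 + 1 = 2
depth(s(s(s(4)))) = 1 + depth(s(s(4))) = 1 + 2 = 3
depth(s(s(s(s(4))))) = 1 + depth(s(s(s(4)))) = 1 + 3 = 4
depth(s(s(s(s(s(4)))))) = 1 + depth(s(s(s(s(4))))) = 1 + 4 = 5
depth(s(s(s(s(s(s(4))))))) = 1 + depth(s(s(s(s(s(4)))))) = 1 + 5 = 6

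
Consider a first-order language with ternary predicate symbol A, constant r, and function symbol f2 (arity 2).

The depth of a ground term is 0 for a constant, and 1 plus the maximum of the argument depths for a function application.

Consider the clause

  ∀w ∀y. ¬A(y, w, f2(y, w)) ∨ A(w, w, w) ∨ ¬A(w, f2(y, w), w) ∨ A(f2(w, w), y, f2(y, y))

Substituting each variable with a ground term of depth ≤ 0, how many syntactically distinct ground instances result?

Ground terms of depth ≤ 0:
  If N_k denotes the number of depth-≤k ground terms, the 1 constant gives N_0 = 1, and each function symbol of arity r contributes N_{k-1}^r new terms at level k: N_k = 1 + N_{k-1}^2.
  N_0 = 1
  Explicitly: r.
So there is exactly 1 ground term available for substitution.
The body mentions every one of the 2 quantified variables; since ground terms form a free algebra, no two substitutions collapse to the same formula.
Number of ground instances = 1^2 = 1.

1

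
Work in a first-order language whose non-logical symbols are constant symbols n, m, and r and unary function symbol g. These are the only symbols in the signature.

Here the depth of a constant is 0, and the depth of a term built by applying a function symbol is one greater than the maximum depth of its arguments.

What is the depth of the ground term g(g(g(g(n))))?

depth(g(n)) = 1 + depth(n) = 1 + 0 = 1
depth(g(g(n))) = 1 + depth(g(n)) = 1 + 1 = 2
depth(g(g(g(n)))) = 1 + depth(g(g(n))) = 1 + 2 = 3
depth(g(g(g(g(n))))) = 1 + depth(g(g(g(n)))) = 1 + 3 = 4

4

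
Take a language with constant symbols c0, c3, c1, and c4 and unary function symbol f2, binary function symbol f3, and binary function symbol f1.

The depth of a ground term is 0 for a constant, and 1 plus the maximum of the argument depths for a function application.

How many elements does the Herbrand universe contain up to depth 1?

Write N_k for the number of ground terms of depth ≤ k. A term of depth ≤ k is either a constant or a function symbol applied to arguments of depth ≤ k−1, so N_k = 4 + N_{k-1} + N_{k-1}^2 + N_{k-1}^2.
N_0 = 4
N_1 = 4 + 4 + 4^2 + 4^2 = 40

40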